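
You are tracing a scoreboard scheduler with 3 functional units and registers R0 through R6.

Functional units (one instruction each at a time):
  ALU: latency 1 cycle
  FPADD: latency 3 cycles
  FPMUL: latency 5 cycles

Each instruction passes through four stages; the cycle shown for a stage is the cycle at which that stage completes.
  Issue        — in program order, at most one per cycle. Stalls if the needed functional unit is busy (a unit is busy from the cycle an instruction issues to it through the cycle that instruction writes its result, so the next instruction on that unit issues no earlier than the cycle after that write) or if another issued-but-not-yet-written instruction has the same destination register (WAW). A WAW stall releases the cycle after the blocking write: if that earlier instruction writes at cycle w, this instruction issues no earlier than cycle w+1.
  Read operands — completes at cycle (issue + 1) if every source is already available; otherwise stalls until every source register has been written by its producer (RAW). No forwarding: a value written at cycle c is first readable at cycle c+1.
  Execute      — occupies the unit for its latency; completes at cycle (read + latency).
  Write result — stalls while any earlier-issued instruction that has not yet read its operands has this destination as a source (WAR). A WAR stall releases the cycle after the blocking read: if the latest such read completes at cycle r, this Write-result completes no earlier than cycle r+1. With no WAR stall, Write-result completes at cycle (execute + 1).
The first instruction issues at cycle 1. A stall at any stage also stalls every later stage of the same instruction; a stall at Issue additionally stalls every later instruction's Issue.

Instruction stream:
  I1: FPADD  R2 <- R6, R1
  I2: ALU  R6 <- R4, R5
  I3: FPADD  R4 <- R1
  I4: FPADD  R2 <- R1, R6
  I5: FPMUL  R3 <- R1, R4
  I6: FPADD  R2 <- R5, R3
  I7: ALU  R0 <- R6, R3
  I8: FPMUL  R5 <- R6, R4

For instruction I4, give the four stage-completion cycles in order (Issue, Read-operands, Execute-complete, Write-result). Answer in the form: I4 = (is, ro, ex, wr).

  I1 | 1 | 2 | 5 | 6
  I2 | 2 | 3 | 4 | 5
  I3 | 7 | 8 | 11 | 12   struct: FPADD busy until I1 writes@6
  I4 | 13 | 14 | 17 | 18   struct: FPADD busy until I3 writes@12
  I5 | 14 | 15 | 20 | 21
  I6 | 19 | 22 | 25 | 26   struct: FPADD busy until I4 writes@18 · RAW R3: wait I5 write@21
  I7 | 20 | 22 | 23 | 24   RAW R3: wait I5 write@21
  I8 | 22 | 23 | 28 | 29   struct: FPMUL busy until I5 writes@21

I4 = (13, 14, 17, 18)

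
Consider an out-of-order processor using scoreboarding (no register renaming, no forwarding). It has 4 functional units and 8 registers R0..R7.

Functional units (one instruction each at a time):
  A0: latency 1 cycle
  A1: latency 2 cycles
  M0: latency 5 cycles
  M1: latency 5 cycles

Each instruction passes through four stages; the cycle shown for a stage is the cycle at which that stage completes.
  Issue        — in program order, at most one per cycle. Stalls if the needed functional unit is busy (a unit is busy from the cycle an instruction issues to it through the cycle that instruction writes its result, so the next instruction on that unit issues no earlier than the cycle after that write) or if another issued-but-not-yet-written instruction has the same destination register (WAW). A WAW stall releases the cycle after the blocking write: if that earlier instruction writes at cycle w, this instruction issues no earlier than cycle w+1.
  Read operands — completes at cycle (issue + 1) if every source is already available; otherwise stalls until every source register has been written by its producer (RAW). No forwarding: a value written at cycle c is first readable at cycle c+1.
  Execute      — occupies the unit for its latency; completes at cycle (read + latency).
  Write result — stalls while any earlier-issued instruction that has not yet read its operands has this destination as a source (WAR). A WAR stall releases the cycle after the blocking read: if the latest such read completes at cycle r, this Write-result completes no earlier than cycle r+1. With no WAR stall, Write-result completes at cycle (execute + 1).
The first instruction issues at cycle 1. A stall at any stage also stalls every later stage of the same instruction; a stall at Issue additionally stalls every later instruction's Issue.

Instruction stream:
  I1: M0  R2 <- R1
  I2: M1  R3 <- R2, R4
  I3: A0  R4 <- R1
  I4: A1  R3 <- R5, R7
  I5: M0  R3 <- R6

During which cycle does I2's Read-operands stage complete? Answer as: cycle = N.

cycle = 9

c1: issue I1 (M0)
c2: I1 read-ops | issue I2 (M1)
c3: issue I3 (A0)
c4: I3 read-ops
c5: I3 finished on A0
c7: I1 finished on M0
c8: I1→R2
c9: I2 read-ops
c10: I3→R4
c14: I2 finished on M1
c15: I2→R3
c16: issue I4 (A1)
c17: I4 read-ops
c19: I4 finished on A1
c20: I4→R3
c21: issue I5 (M0)
c22: I5 read-ops
c27: I5 finished on M0
c28: I5→R3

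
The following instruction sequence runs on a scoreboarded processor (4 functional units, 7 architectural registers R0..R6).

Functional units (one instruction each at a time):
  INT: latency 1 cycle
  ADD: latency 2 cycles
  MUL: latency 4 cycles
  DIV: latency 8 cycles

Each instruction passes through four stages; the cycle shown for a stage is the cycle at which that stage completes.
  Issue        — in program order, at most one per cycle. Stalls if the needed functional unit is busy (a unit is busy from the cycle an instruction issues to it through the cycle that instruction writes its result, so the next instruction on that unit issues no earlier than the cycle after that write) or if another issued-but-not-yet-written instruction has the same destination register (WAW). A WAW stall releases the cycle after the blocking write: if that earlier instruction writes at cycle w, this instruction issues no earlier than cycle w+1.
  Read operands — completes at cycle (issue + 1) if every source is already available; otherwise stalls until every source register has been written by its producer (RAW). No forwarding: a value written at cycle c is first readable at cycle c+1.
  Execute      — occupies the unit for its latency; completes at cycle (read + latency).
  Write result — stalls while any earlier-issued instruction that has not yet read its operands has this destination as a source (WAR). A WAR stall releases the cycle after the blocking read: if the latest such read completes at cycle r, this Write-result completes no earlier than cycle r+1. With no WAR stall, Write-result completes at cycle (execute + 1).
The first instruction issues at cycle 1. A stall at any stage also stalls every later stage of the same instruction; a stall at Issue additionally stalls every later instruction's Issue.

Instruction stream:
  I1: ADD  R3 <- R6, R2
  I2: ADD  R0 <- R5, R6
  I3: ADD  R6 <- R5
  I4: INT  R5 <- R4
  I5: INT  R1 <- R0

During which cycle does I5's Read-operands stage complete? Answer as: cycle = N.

I1  is:1  ro:2  ex:4  wr:5
I2  is:6  ro:7  ex:9  wr:10  — struct: ADD busy until I1 writes@5
I3  is:11  ro:12  ex:14  wr:15  — struct: ADD busy until I2 writes@10
I4  is:12  ro:13  ex:14  wr:15
I5  is:16  ro:17  ex:18  wr:19  — struct: INT busy until I4 writes@15

cycle = 17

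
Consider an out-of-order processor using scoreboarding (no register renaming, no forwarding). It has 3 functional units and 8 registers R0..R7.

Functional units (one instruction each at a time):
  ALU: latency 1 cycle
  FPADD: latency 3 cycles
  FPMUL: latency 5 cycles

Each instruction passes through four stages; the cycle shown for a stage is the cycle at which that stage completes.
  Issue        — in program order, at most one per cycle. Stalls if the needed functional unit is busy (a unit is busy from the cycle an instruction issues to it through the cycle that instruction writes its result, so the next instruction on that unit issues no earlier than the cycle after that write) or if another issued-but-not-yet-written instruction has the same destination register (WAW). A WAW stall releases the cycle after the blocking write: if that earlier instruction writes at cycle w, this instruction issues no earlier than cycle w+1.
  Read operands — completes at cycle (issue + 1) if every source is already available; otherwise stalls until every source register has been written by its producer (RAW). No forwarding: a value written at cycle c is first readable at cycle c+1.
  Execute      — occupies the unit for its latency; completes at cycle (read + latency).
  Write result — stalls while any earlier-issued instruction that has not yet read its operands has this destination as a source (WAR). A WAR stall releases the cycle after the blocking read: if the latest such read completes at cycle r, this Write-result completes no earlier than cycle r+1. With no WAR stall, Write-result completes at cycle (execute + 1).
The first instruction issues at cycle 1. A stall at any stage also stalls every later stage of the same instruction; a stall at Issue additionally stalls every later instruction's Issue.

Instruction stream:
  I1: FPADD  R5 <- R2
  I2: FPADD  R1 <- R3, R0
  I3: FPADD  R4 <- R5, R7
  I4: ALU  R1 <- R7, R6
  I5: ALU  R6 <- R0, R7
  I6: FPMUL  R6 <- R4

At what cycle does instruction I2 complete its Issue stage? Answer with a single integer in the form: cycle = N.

[1] I1 dispatched to FPADD
[2] I1 operands ready
[5] I1 complete
[6] R5←I1
[7] I2 dispatched to FPADD
[8] I2 operands ready
[11] I2 complete
[12] R1←I2
[13] I3 dispatched to FPADD
[14] I3 operands ready, I4 dispatched to ALU
[15] I4 operands ready
[16] I4 complete
[17] I3 complete, R1←I4
[18] R4←I3, I5 dispatched to ALU
[19] I5 operands ready
[20] I5 complete
[21] R6←I5
[22] I6 dispatched to FPMUL
[23] I6 operands ready
[28] I6 complete
[29] R6←I6

cycle = 7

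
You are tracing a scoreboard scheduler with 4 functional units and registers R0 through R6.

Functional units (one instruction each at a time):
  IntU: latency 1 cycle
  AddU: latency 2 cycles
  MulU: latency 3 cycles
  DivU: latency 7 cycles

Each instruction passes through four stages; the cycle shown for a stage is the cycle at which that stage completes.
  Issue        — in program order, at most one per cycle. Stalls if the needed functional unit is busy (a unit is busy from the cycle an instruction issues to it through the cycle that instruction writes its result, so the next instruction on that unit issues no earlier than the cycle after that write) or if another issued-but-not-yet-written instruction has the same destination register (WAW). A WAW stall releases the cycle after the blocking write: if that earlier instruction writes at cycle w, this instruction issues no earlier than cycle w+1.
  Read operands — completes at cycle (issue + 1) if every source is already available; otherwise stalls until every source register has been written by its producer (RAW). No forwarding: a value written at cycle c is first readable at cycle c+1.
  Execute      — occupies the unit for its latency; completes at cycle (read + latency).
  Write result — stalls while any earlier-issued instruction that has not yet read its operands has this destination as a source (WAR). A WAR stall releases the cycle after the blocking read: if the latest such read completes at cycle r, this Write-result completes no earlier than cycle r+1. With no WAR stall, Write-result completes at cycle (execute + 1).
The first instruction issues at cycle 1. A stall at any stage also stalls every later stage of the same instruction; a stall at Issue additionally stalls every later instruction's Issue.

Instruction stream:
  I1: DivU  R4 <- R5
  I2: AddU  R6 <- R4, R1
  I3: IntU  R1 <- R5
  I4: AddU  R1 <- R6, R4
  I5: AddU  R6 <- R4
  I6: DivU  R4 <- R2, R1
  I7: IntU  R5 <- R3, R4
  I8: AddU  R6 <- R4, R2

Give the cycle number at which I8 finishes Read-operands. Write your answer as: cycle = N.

cycle = 31

t=1  I1 issues→DivU
t=2  I1 reads · I2 issues→AddU
t=3  I3 issues→IntU
t=4  I3 reads
t=5  I3 exec-done
t=9  I1 exec-done
t=10  I1 writes R4
t=11  I2 reads
t=12  I3 writes R1
t=13  I2 exec-done
t=14  I2 writes R6
t=15  I4 issues→AddU
t=16  I4 reads
t=18  I4 exec-done
t=19  I4 writes R1
t=20  I5 issues→AddU
t=21  I5 reads · I6 issues→DivU
t=22  I6 reads · I7 issues→IntU
t=23  I5 exec-done
t=24  I5 writes R6
t=25  I8 issues→AddU
t=29  I6 exec-done
t=30  I6 writes R4
t=31  I7 reads · I8 reads
t=32  I7 exec-done
t=33  I7 writes R5 · I8 exec-done
t=34  I8 writes R6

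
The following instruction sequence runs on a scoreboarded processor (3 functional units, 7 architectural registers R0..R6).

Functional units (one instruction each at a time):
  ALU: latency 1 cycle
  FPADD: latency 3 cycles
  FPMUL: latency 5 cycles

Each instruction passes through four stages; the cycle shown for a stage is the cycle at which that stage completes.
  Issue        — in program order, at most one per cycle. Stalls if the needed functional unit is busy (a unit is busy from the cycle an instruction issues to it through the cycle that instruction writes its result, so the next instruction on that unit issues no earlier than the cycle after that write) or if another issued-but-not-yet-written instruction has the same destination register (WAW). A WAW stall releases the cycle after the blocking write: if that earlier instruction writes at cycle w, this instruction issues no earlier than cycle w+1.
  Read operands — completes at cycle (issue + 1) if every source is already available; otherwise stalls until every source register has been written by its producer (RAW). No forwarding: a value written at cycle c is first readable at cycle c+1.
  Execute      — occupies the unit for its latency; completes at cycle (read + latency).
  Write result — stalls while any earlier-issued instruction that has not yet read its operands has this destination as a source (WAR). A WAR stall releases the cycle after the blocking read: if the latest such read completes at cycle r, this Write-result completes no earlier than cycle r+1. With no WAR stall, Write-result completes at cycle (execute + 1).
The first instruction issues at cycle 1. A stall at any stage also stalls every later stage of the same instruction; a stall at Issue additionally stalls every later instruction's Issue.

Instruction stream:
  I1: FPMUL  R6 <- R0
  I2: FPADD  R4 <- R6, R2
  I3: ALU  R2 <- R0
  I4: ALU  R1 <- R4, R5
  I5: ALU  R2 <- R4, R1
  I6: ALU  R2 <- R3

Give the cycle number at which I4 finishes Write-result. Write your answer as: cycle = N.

I1  is:1  ro:2  ex:7  wr:8
I2  is:2  ro:9  ex:12  wr:13  — RAW R6: wait I1 write@8
I3  is:3  ro:4  ex:5  wr:10  — WAR R2: wait I2 read@9
I4  is:11  ro:14  ex:15  wr:16  — struct: ALU busy until I3 writes@10, RAW R4: wait I2 write@13
I5  is:17  ro:18  ex:19  wr:20  — struct: ALU busy until I4 writes@16
I6  is:21  ro:22  ex:23  wr:24  — struct: ALU busy until I5 writes@20

cycle = 16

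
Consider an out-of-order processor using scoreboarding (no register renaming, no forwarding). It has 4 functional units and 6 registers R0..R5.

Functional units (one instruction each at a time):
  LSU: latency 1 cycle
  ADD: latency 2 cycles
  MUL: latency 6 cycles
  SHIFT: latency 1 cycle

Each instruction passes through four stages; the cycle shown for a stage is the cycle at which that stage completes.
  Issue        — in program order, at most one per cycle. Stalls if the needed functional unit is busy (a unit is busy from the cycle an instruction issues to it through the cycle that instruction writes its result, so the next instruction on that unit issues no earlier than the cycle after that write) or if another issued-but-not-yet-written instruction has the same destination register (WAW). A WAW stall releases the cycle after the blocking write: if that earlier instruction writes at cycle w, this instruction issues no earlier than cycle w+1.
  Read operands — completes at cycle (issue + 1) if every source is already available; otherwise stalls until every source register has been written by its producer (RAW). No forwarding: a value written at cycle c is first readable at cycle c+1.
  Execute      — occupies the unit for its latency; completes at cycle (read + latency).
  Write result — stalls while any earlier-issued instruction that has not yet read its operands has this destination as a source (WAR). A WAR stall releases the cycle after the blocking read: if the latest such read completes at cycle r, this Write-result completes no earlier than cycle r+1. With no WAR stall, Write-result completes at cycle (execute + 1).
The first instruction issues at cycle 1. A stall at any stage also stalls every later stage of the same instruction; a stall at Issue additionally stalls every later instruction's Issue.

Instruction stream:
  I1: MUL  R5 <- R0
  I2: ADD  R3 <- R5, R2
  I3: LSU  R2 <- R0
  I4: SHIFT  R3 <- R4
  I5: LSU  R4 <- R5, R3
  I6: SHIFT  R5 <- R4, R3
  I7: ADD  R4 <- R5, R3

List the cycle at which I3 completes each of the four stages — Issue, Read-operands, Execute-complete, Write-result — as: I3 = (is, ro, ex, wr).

[1] I1 dispatched to MUL
[2] I1 operands ready · I2 dispatched to ADD
[3] I3 dispatched to LSU
[4] I3 operands ready
[5] I3 complete
[8] I1 complete
[9] R5←I1
[10] I2 operands ready
[11] R2←I3
[12] I2 complete
[13] R3←I2
[14] I4 dispatched to SHIFT
[15] I4 operands ready · I5 dispatched to LSU
[16] I4 complete
[17] R3←I4
[18] I5 operands ready · I6 dispatched to SHIFT
[19] I5 complete
[20] R4←I5
[21] I6 operands ready · I7 dispatched to ADD
[22] I6 complete
[23] R5←I6
[24] I7 operands ready
[26] I7 complete
[27] R4←I7

I3 = (3, 4, 5, 11)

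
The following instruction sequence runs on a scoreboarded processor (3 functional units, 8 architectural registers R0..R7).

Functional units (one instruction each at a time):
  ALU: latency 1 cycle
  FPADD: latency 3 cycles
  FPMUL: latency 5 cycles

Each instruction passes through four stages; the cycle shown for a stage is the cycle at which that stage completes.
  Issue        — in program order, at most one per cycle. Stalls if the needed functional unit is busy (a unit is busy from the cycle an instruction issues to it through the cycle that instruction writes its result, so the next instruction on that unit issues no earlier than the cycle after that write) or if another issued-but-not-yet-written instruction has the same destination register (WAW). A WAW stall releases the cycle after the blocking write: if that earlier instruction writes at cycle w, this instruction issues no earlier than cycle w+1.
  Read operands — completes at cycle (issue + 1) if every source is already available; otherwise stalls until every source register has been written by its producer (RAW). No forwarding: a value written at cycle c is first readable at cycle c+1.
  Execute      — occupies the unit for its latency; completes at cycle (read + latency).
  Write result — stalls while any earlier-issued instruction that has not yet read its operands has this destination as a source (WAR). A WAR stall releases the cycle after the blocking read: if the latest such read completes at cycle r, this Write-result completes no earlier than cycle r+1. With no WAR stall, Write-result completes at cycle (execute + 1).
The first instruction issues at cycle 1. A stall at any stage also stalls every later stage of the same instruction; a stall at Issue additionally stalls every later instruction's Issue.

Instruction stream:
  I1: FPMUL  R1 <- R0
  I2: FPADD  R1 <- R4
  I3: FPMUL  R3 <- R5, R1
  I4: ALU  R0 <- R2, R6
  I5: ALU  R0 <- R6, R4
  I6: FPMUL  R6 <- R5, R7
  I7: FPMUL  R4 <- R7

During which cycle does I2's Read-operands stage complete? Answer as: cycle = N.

[1] I1 dispatched to FPMUL
[2] I1 operands ready
[7] I1 complete
[8] R1←I1
[9] I2 dispatched to FPADD
[10] I2 operands ready; I3 dispatched to FPMUL
[11] I4 dispatched to ALU
[12] I4 operands ready
[13] I2 complete; I4 complete
[14] R1←I2; R0←I4
[15] I3 operands ready; I5 dispatched to ALU
[16] I5 operands ready
[17] I5 complete
[18] R0←I5
[20] I3 complete
[21] R3←I3
[22] I6 dispatched to FPMUL
[23] I6 operands ready
[28] I6 complete
[29] R6←I6
[30] I7 dispatched to FPMUL
[31] I7 operands ready
[36] I7 complete
[37] R4←I7

cycle = 10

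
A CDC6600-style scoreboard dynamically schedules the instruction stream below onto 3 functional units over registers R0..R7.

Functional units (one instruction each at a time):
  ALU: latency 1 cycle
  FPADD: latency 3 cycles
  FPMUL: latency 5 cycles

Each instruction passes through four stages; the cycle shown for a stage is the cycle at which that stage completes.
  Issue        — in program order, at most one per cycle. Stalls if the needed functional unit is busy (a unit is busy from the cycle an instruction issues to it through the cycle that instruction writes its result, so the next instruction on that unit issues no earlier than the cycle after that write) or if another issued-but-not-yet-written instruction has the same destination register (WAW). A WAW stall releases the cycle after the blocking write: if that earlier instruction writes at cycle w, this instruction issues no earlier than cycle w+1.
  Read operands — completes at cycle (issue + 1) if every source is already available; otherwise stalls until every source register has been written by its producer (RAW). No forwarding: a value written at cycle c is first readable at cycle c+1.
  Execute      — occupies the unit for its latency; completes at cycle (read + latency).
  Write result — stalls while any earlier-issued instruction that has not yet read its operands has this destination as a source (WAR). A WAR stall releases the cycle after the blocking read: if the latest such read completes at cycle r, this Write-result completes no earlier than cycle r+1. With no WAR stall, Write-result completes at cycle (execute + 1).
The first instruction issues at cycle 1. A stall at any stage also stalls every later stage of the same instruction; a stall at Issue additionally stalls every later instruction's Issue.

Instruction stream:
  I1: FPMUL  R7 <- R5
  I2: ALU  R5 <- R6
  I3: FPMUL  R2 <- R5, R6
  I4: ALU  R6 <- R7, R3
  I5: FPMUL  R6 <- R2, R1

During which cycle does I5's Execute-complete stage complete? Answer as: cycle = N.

cycle = 23

cycle 1: I1 dispatched to FPMUL
cycle 2: I1 operands ready, I2 dispatched to ALU
cycle 3: I2 operands ready
cycle 4: I2 complete
cycle 5: R5←I2
cycle 7: I1 complete
cycle 8: R7←I1
cycle 9: I3 dispatched to FPMUL
cycle 10: I3 operands ready, I4 dispatched to ALU
cycle 11: I4 operands ready
cycle 12: I4 complete
cycle 13: R6←I4
cycle 15: I3 complete
cycle 16: R2←I3
cycle 17: I5 dispatched to FPMUL
cycle 18: I5 operands ready
cycle 23: I5 complete
cycle 24: R6←I5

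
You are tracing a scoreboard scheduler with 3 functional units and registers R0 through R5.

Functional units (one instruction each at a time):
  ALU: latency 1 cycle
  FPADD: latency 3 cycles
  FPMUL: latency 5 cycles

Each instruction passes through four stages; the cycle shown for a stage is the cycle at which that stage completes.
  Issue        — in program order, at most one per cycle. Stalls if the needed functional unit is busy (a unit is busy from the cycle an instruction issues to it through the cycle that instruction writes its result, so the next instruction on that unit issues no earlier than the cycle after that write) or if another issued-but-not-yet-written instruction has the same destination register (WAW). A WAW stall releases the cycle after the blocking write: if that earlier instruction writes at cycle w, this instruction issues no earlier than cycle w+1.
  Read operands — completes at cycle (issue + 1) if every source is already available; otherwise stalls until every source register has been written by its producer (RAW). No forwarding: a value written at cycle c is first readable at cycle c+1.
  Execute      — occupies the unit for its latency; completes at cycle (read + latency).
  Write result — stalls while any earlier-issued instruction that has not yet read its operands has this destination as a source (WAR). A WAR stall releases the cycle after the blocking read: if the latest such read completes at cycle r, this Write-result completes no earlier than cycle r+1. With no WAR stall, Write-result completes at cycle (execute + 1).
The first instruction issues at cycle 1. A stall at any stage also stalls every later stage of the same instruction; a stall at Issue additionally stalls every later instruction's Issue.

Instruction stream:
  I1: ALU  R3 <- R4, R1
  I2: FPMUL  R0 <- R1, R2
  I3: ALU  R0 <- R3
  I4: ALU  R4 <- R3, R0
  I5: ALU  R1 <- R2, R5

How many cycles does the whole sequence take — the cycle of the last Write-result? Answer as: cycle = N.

1) issue 1, read 2, done 3, write 4
2) issue 2, read 3, done 8, write 9
3) issue 10, read 11, done 12, write 13  <WAW R0: wait I2 write@9>
4) issue 14, read 15, done 16, write 17  <struct: ALU busy until I3 writes@13>
5) issue 18, read 19, done 20, write 21  <struct: ALU busy until I4 writes@17>

cycle = 21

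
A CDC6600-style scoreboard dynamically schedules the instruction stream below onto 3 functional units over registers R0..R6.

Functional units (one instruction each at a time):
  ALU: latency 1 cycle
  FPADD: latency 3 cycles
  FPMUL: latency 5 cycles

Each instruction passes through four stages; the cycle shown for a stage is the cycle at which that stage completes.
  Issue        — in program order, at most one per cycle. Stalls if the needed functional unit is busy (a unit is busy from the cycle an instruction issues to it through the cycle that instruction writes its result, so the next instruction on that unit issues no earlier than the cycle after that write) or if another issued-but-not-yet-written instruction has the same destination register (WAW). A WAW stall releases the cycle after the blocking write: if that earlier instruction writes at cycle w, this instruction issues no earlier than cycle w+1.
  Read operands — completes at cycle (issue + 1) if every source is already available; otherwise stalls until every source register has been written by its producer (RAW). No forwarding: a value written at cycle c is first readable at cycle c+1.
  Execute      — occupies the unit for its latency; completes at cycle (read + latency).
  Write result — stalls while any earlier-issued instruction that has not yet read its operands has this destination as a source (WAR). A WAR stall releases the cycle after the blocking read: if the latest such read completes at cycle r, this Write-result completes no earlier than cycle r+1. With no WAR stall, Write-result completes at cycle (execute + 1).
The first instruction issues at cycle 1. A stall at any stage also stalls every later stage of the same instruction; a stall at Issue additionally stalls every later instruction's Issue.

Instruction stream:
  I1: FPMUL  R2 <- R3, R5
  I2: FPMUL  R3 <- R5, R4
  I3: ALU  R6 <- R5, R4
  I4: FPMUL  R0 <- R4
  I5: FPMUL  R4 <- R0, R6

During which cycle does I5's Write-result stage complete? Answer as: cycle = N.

cycle = 32

cycle 1: I1 issues→FPMUL
cycle 2: I1 reads
cycle 7: I1 exec-done
cycle 8: I1 writes R2
cycle 9: I2 issues→FPMUL
cycle 10: I2 reads; I3 issues→ALU
cycle 11: I3 reads
cycle 12: I3 exec-done
cycle 13: I3 writes R6
cycle 15: I2 exec-done
cycle 16: I2 writes R3
cycle 17: I4 issues→FPMUL
cycle 18: I4 reads
cycle 23: I4 exec-done
cycle 24: I4 writes R0
cycle 25: I5 issues→FPMUL
cycle 26: I5 reads
cycle 31: I5 exec-done
cycle 32: I5 writes R4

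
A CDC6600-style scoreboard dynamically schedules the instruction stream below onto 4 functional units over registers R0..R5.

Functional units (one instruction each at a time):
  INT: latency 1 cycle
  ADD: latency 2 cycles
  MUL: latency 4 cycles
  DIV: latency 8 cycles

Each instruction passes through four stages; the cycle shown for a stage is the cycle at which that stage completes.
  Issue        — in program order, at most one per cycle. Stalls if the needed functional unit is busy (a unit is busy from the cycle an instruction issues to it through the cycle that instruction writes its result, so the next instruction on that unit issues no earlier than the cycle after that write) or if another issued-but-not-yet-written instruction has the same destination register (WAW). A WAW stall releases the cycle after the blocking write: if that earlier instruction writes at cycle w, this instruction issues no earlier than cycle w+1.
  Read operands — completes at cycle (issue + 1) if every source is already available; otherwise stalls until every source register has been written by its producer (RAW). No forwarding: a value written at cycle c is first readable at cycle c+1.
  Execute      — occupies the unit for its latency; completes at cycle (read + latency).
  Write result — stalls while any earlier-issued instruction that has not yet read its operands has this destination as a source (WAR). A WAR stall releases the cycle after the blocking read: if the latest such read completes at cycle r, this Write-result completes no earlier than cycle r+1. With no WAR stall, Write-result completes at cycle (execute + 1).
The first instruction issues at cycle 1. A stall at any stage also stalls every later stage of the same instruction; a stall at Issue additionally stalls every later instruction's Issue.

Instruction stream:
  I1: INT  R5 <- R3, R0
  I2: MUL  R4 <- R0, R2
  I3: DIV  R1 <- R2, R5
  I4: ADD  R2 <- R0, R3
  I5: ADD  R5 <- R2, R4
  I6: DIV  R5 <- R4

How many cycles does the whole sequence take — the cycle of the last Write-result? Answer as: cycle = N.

cycle 1: issue I1 (INT)
cycle 2: I1 read-ops · issue I2 (MUL)
cycle 3: I1 finished on INT · I2 read-ops · issue I3 (DIV)
cycle 4: I1→R5 · issue I4 (ADD)
cycle 5: I3 read-ops · I4 read-ops
cycle 7: I2 finished on MUL · I4 finished on ADD
cycle 8: I2→R4 · I4→R2
cycle 9: issue I5 (ADD)
cycle 10: I5 read-ops
cycle 12: I5 finished on ADD
cycle 13: I3 finished on DIV · I5→R5
cycle 14: I3→R1
cycle 15: issue I6 (DIV)
cycle 16: I6 read-ops
cycle 24: I6 finished on DIV
cycle 25: I6→R5

cycle = 25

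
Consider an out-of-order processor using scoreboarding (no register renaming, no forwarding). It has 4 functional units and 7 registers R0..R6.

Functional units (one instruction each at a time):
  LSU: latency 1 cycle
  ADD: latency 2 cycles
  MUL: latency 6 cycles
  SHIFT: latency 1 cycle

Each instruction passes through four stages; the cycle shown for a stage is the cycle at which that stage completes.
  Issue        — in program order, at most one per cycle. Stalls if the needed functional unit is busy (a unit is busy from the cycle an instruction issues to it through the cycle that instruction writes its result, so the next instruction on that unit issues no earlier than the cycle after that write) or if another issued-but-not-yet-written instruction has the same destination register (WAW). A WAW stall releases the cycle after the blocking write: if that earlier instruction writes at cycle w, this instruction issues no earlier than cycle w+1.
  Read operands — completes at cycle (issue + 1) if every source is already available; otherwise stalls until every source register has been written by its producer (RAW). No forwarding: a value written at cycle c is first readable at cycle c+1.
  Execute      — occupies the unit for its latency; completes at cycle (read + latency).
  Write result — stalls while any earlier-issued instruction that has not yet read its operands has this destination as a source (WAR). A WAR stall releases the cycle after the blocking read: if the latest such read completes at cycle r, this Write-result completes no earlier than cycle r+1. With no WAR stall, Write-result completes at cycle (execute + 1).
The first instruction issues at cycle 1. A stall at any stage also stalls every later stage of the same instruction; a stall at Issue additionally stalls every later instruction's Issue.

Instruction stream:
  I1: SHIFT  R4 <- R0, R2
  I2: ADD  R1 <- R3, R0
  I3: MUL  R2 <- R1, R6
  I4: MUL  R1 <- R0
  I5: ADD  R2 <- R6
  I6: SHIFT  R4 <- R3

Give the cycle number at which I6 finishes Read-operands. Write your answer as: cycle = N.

cycle = 18

I1  is:1  ro:2  ex:3  wr:4
I2  is:2  ro:3  ex:5  wr:6
I3  is:3  ro:7  ex:13  wr:14  — RAW R1: wait I2 write@6
I4  is:15  ro:16  ex:22  wr:23  — struct: MUL busy until I3 writes@14
I5  is:16  ro:17  ex:19  wr:20
I6  is:17  ro:18  ex:19  wr:20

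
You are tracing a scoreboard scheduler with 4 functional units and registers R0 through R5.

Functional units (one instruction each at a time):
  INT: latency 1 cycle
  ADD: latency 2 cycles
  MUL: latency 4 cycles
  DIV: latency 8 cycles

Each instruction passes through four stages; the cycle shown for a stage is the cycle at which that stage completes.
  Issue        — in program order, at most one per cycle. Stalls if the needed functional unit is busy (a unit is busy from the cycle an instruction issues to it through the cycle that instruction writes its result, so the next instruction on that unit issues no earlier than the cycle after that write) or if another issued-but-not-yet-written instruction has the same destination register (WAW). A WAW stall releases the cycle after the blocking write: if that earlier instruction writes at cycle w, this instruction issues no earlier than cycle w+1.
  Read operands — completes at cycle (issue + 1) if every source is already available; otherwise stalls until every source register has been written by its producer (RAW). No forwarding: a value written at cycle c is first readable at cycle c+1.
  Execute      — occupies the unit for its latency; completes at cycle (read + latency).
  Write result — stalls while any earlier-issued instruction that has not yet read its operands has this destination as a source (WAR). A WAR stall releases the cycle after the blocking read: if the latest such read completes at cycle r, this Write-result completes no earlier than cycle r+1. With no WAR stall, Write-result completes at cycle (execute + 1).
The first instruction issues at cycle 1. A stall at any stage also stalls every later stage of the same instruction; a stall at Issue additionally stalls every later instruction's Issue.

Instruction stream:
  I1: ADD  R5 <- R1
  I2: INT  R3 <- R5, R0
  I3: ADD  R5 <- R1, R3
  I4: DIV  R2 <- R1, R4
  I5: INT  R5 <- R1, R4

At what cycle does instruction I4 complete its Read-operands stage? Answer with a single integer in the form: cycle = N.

cycle = 8

c1: I1→ADD
c2: I1 RO · I2→INT
c4: I1 EX
c5: I1 WR R5
c6: I2 RO · I3→ADD
c7: I2 EX · I4→DIV
c8: I2 WR R3 · I4 RO
c9: I3 RO
c11: I3 EX
c12: I3 WR R5
c13: I5→INT
c14: I5 RO
c15: I5 EX
c16: I4 EX · I5 WR R5
c17: I4 WR R2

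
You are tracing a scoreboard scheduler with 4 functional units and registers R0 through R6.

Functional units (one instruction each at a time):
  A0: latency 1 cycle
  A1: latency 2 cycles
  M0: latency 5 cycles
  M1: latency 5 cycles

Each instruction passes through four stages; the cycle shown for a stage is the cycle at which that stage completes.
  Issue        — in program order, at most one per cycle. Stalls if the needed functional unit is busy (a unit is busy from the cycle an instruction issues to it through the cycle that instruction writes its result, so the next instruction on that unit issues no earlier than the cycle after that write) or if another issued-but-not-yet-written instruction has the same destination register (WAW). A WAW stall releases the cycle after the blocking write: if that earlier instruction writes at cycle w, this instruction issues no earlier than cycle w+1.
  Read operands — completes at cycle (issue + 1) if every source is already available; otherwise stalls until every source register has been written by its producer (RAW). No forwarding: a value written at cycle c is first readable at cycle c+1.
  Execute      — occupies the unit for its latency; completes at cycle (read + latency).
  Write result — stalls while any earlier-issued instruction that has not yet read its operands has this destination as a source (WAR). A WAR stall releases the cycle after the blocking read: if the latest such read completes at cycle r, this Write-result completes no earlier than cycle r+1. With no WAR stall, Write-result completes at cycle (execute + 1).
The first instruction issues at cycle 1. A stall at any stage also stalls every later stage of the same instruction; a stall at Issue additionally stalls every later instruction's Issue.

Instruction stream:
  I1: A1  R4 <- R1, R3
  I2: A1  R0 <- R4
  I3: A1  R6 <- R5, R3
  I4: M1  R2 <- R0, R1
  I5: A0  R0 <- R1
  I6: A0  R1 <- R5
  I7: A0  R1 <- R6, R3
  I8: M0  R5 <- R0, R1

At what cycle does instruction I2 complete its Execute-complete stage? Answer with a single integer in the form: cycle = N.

cycle = 9

[1] issue I1 (A1)
[2] I1 read-ops
[4] I1 finished on A1
[5] I1→R4
[6] issue I2 (A1)
[7] I2 read-ops
[9] I2 finished on A1
[10] I2→R0
[11] issue I3 (A1)
[12] I3 read-ops; issue I4 (M1)
[13] I4 read-ops; issue I5 (A0)
[14] I3 finished on A1; I5 read-ops
[15] I3→R6; I5 finished on A0
[16] I5→R0
[17] issue I6 (A0)
[18] I4 finished on M1; I6 read-ops
[19] I4→R2; I6 finished on A0
[20] I6→R1
[21] issue I7 (A0)
[22] I7 read-ops; issue I8 (M0)
[23] I7 finished on A0
[24] I7→R1
[25] I8 read-ops
[30] I8 finished on M0
[31] I8→R5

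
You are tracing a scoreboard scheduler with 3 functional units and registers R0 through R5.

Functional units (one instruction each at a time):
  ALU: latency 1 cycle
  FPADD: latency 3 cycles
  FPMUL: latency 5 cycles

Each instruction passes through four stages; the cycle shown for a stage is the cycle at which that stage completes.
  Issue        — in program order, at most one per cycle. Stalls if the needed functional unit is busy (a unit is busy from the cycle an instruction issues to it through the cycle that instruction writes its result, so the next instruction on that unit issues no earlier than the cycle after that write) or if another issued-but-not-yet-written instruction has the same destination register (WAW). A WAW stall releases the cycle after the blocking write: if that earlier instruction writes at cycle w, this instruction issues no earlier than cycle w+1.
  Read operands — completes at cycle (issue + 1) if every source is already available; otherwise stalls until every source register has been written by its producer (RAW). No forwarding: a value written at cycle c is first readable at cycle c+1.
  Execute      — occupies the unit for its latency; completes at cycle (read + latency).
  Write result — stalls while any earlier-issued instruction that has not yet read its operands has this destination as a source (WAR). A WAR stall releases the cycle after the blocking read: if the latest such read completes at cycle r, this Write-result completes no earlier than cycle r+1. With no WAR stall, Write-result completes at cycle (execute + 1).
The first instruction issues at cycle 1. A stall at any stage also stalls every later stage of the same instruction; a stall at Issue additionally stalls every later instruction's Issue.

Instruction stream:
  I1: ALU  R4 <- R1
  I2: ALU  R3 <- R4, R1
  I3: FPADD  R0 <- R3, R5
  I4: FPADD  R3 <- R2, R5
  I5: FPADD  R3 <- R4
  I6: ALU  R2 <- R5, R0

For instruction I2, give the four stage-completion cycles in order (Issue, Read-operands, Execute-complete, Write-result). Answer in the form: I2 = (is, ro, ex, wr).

[I1] 1/2/3/4
[I2] 5/6/7/8  (struct: ALU busy until I1 writes@4)
[I3] 6/9/12/13  (RAW R3: wait I2 write@8)
[I4] 14/15/18/19  (struct: FPADD busy until I3 writes@13)
[I5] 20/21/24/25  (struct: FPADD busy until I4 writes@19)
[I6] 21/22/23/24

I2 = (5, 6, 7, 8)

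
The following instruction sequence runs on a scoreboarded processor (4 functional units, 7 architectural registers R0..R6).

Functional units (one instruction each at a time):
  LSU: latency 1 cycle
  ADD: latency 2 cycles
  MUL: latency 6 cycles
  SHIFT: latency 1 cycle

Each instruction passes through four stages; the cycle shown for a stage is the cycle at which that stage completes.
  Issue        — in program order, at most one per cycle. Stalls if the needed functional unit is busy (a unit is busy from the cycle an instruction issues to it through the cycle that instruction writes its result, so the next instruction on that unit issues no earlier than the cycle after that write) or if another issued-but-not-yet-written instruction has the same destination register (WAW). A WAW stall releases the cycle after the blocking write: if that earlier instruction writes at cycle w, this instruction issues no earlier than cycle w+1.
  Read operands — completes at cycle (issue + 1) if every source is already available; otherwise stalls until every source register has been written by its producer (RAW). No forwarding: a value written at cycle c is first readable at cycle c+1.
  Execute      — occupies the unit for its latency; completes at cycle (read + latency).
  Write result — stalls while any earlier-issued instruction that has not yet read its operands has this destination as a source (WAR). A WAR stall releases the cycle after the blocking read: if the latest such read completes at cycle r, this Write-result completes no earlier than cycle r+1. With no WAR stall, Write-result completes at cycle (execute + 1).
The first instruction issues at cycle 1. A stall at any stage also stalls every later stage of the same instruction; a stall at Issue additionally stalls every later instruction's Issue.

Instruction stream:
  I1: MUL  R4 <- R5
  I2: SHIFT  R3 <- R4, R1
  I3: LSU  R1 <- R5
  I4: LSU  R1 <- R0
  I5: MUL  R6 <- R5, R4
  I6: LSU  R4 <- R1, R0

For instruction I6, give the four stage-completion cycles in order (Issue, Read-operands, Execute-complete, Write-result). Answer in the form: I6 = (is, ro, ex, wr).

c1: I1 issues→MUL
c2: I1 reads, I2 issues→SHIFT
c3: I3 issues→LSU
c4: I3 reads
c5: I3 exec-done
c8: I1 exec-done
c9: I1 writes R4
c10: I2 reads
c11: I2 exec-done, I3 writes R1
c12: I2 writes R3, I4 issues→LSU
c13: I4 reads, I5 issues→MUL
c14: I4 exec-done, I5 reads
c15: I4 writes R1
c16: I6 issues→LSU
c17: I6 reads
c18: I6 exec-done
c19: I6 writes R4
c20: I5 exec-done
c21: I5 writes R6

I6 = (16, 17, 18, 19)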